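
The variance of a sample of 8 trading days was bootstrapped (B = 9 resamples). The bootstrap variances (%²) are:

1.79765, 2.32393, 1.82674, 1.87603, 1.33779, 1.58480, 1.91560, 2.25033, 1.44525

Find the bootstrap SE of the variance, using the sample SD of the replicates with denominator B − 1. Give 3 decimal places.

SE* = 0.332

Bootstrap SE is the standard deviation of the 9 replicate variances.
Mean of replicates: (1.79765 + 2.32393 + 1.82674 + 1.87603 + 1.33779 + 1.58480 + 1.91560 + 2.25033 + 1.44525) / 9 = 16.358120 / 9 = 1.817569
Sum of squared deviations: (−0.019919)² + (+0.506361)² + (+0.009171)² + (+0.058461)² + (−0.479779)² + (−0.232769)² + (+0.098031)² + (+0.432761)² + (−0.372319)² = 0.880183
Variance = 0.880183 / 8 = 0.110023
SE* = √0.110023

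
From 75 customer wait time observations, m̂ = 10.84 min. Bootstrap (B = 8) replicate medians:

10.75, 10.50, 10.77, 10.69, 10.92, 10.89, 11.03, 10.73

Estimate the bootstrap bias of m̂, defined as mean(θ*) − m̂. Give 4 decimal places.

mean(θ*) = (10.75 + 10.50 + 10.77 + 10.69 + 10.92 + 10.89 + 11.03 + 10.73) / 8 = 10.78500
bias = 10.78500 − 10.84

bias = −0.0550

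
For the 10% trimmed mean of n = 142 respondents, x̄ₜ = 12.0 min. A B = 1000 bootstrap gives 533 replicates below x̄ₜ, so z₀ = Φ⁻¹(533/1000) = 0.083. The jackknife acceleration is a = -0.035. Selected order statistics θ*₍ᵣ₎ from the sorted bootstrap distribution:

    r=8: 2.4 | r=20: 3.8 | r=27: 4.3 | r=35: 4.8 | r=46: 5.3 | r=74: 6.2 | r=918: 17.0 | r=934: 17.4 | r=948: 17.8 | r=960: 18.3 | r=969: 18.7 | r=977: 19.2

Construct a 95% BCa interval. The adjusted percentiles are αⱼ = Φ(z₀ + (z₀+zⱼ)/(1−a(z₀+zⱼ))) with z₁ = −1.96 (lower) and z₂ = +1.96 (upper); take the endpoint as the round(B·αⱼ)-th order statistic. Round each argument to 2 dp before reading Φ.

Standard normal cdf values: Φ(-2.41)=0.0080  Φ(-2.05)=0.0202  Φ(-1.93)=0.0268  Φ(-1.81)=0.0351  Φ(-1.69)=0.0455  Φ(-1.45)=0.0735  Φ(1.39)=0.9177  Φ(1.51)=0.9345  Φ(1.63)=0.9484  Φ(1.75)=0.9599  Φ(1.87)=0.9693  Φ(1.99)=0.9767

(4.3, 19.2)

Lower: z₀ + z₁ = 0.083 + (-1.960) = -1.877; 1 − a(z₀+z₁) = 1 − (-0.035)(-1.877) = 0.9343; argument = 0.083 + (-1.877)/0.9343 = -1.9260 → -1.93.
α₁ = Φ(-1.93) = 0.0268; rank = round(1000 × 0.0268) = 27; θ*₍27₎ = 4.3.
Upper: z₀ + z₂ = 2.043; 1 − a(z₀+z₂) = 1.0715; argument = 1.9897 → 1.99; α₂ = 0.9767; rank = 977; θ*₍977₎ = 19.2.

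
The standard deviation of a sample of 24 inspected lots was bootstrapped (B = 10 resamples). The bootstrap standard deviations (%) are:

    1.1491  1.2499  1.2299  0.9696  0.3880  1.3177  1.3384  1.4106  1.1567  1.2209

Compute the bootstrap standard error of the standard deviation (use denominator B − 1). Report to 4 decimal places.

SE* = 0.2917

Bootstrap SE is the standard deviation of the 10 replicate standard deviations.
Mean of replicates: (1.1491 + 1.2499 + 1.2299 + 0.9696 + 0.3880 + 1.3177 + 1.3384 + 1.4106 + 1.1567 + 1.2209) / 10 = 11.43080 / 10 = 1.14308
Sum of squared deviations: (+0.00602)² + (+0.10682)² + (+0.08682)² + (−0.17348)² + (−0.75508)² + (+0.17462)² + (+0.19532)² + (+0.26752)² + (+0.01362)² + (+0.07782)² = 0.76568
Variance = 0.76568 / 9 = 0.08508
SE* = √0.08508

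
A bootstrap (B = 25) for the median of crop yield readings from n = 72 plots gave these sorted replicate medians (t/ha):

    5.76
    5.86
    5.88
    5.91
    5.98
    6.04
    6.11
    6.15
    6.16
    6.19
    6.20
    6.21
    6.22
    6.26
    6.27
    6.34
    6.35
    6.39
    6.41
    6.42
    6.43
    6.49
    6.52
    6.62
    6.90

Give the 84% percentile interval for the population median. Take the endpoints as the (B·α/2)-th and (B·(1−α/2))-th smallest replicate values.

(5.86, 6.52)

α = 0.16; lower rank = 25 × 0.080 = 2; upper rank = 25 × 0.920 = 23.
The 2nd smallest replicate is 5.86; the 23rd is 6.52.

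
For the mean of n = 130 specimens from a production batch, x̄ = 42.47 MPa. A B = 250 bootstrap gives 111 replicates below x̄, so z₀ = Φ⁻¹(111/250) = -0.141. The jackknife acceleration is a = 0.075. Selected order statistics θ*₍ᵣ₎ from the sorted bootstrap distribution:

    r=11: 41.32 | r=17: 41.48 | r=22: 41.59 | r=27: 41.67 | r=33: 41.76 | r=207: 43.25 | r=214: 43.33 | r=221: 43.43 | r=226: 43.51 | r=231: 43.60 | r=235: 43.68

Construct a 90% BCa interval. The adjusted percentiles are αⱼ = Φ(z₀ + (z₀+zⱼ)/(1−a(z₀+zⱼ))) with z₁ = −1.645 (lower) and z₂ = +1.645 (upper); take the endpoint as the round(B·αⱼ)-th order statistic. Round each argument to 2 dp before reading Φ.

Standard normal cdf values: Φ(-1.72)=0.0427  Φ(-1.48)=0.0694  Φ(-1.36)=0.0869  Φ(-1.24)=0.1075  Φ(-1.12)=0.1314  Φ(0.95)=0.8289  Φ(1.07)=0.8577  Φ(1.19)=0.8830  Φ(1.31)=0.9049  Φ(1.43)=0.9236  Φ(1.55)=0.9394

(41.32, 43.68)

Lower: z₀ + z₁ = -0.141 + (-1.645) = -1.786; 1 − a(z₀+z₁) = 1 − (0.075)(-1.786) = 1.1340; argument = -0.141 + (-1.786)/1.1340 = -1.7160 → -1.72.
α₁ = Φ(-1.72) = 0.0427; rank = round(250 × 0.0427) = 11; θ*₍11₎ = 41.32.
Upper: z₀ + z₂ = 1.504; 1 − a(z₀+z₂) = 0.8872; argument = 1.5542 → 1.55; α₂ = 0.9394; rank = 235; θ*₍235₎ = 43.68.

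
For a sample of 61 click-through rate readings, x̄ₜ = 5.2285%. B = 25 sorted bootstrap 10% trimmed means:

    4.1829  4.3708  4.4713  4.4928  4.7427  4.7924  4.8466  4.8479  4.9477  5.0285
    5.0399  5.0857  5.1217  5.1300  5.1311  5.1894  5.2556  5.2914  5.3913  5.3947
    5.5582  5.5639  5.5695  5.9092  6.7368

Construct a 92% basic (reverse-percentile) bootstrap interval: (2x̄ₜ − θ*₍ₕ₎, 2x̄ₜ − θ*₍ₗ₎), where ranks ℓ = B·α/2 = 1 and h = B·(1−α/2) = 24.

Percentile endpoints at ranks 1 and 24: θ*₍1₎ = 4.1829, θ*₍24₎ = 5.9092.
Basic interval reflects these around x̄ₜ:
  lower = 2 × 5.2285 − 5.9092 = 4.5478
  upper = 2 × 5.2285 − 4.1829 = 6.2741

(4.5478, 6.2741)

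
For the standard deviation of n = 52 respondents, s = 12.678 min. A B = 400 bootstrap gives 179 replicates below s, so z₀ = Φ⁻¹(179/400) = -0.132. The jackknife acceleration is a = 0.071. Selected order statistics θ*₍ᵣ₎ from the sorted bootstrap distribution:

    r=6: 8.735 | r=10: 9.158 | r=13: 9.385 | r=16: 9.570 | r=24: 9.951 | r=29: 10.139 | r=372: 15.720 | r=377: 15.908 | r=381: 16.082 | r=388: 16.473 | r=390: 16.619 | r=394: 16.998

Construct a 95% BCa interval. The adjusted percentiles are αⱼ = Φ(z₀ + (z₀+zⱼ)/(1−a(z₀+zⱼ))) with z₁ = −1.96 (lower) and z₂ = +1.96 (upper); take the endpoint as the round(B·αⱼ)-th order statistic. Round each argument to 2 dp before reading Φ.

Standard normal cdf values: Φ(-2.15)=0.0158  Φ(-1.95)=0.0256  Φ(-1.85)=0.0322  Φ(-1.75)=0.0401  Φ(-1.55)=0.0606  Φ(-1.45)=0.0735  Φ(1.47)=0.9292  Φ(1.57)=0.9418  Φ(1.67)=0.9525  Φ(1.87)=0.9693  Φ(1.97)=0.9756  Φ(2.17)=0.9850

(9.158, 16.619)

Lower: z₀ + z₁ = -0.132 + (-1.960) = -2.092; 1 − a(z₀+z₁) = 1 − (0.071)(-2.092) = 1.1485; argument = -0.132 + (-2.092)/1.1485 = -1.9535 → -1.95.
α₁ = Φ(-1.95) = 0.0256; rank = round(400 × 0.0256) = 10; θ*₍10₎ = 9.158.
Upper: z₀ + z₂ = 1.828; 1 − a(z₀+z₂) = 0.8702; argument = 1.9686 → 1.97; α₂ = 0.9756; rank = 390; θ*₍390₎ = 16.619.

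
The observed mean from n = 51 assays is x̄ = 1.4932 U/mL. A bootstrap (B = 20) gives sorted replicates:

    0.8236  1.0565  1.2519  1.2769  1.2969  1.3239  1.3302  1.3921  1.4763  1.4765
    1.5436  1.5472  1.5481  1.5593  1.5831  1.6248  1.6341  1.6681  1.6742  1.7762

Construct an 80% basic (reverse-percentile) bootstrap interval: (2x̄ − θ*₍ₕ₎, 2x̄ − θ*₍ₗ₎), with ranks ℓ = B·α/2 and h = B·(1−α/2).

Percentile endpoints at ranks 2 and 18: θ*₍2₎ = 1.0565, θ*₍18₎ = 1.6681.
Basic interval reflects these around x̄:
  lower = 2 × 1.4932 − 1.6681 = 1.3183
  upper = 2 × 1.4932 − 1.0565 = 1.9299

(1.3183, 1.9299)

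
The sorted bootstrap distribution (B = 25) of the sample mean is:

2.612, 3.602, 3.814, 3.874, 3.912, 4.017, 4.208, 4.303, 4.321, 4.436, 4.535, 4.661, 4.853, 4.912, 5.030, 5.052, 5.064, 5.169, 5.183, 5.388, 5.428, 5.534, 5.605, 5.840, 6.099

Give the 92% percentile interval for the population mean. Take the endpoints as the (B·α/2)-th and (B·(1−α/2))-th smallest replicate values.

(2.612, 5.840)

α = 0.08; lower rank = 25 × 0.040 = 1; upper rank = 25 × 0.960 = 24.
The 1st smallest replicate is 2.612; the 24th is 5.840.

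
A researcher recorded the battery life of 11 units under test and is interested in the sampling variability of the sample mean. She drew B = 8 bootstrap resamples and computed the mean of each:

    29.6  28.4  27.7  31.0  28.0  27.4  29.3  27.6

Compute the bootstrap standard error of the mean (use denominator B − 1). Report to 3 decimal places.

SE* = 1.248

Bootstrap SE is the standard deviation of the 8 replicate means.
Mean of replicates: (29.6 + 28.4 + 27.7 + 31.0 + 28.0 + 27.4 + 29.3 + 27.6) / 8 = 229.0000 / 8 = 28.6250
Sum of squared deviations: (+0.9750)² + (−0.2250)² + (−0.9250)² + (+2.3750)² + (−0.6250)² + (−1.2250)² + (+0.6750)² + (−1.0250)² = 10.8950
Variance = 10.8950 / 7 = 1.5564
SE* = √1.5564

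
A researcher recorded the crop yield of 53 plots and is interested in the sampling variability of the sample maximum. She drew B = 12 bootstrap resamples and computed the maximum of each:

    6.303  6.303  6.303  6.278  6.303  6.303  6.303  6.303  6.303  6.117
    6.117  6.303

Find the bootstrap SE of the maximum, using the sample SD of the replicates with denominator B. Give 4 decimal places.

Bootstrap SE is the standard deviation of the 12 replicate maximums.
Mean of replicates: (6.303 + 6.303 + 6.303 + 6.278 + 6.303 + 6.303 + 6.303 + 6.303 + 6.303 + 6.117 + 6.117 + 6.303) / 12 = 75.23900 / 12 = 6.26992
Sum of squared deviations: (+0.03308)² + (+0.03308)² + (+0.03308)² + (+0.00808)² + (+0.03308)² + (+0.03308)² + (+0.03308)² + (+0.03308)² + (+0.03308)² + (−0.15292)² + (−0.15292)² + (+0.03308)² = 0.05668
Variance = 0.05668 / 12 = 0.00472
SE* = √0.00472

SE* = 0.0687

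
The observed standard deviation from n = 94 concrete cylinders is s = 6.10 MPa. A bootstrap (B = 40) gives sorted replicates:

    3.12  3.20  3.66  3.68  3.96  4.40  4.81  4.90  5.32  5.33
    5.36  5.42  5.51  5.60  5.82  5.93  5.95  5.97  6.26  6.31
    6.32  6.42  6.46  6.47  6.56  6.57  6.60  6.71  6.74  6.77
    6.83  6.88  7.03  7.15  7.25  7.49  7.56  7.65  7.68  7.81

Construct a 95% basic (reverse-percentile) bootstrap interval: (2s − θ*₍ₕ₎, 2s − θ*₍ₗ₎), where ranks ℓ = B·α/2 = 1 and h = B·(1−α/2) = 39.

(4.52, 9.08)

Percentile endpoints at ranks 1 and 39: θ*₍1₎ = 3.12, θ*₍39₎ = 7.68.
Basic interval reflects these around s:
  lower = 2 × 6.10 − 7.68 = 4.52
  upper = 2 × 6.10 − 3.12 = 9.08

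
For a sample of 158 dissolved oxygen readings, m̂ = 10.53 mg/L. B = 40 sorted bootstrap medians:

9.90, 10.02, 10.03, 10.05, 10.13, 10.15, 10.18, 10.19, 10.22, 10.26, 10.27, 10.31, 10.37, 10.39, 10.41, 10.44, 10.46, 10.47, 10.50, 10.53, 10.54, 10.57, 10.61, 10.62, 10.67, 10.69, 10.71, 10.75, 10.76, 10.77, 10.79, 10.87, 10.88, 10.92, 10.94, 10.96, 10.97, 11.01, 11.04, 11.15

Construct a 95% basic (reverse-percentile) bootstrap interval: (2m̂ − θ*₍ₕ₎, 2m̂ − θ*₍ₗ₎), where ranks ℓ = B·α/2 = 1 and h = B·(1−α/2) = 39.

Percentile endpoints at ranks 1 and 39: θ*₍1₎ = 9.90, θ*₍39₎ = 11.04.
Basic interval reflects these around m̂:
  lower = 2 × 10.53 − 11.04 = 10.02
  upper = 2 × 10.53 − 9.90 = 11.16

(10.02, 11.16)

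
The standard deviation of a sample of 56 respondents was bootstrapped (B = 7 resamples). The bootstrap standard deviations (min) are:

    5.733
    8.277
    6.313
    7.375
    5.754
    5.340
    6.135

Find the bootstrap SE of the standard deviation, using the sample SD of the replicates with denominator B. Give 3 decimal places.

Bootstrap SE is the standard deviation of the 7 replicate standard deviations.
Mean of replicates: (5.733 + 8.277 + 6.313 + 7.375 + 5.754 + 5.340 + 6.135) / 7 = 44.9270 / 7 = 6.4181
Sum of squared deviations: (−0.6851)² + (+1.8589)² + (−0.1051)² + (+0.9569)² + (−0.6641)² + (−1.0781)² + (−0.2831)² = 6.5350
Variance = 6.5350 / 7 = 0.9336
SE* = √0.9336

SE* = 0.966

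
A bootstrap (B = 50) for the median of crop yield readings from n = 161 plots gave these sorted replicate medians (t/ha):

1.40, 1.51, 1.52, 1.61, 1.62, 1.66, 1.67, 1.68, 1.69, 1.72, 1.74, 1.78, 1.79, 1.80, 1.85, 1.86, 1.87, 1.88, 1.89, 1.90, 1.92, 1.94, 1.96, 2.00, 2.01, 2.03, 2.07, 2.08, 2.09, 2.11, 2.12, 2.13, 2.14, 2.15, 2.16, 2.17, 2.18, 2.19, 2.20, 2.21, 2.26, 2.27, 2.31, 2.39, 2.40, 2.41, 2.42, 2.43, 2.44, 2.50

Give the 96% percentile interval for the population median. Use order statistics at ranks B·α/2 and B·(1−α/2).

(1.40, 2.44)

α = 0.04; lower rank = 50 × 0.020 = 1; upper rank = 50 × 0.980 = 49.
The 1st smallest replicate is 1.40; the 49th is 2.44.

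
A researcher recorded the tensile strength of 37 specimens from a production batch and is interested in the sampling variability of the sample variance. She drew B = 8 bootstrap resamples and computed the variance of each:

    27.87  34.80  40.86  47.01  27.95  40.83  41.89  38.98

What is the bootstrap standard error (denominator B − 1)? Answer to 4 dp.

SE* = 6.8192

Bootstrap SE is the standard deviation of the 8 replicate variances.
Mean of replicates: (27.87 + 34.80 + 40.86 + 47.01 + 27.95 + 40.83 + 41.89 + 38.98) / 8 = 300.19000 / 8 = 37.52375
Sum of squared deviations: (−9.65375)² + (−2.72375)² + (+3.33625)² + (+9.48625)² + (−9.57375)² + (+3.30625)² + (+4.36625)² + (+1.45625)² = 325.50599
Variance = 325.50599 / 7 = 46.50086
SE* = √46.50086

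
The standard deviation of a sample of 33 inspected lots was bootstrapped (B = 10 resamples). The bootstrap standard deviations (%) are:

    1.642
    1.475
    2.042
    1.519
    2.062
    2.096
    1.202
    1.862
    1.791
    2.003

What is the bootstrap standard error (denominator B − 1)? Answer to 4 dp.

Bootstrap SE is the standard deviation of the 10 replicate standard deviations.
Mean of replicates: (1.642 + 1.475 + 2.042 + 1.519 + 2.062 + 2.096 + 1.202 + 1.862 + 1.791 + 2.003) / 10 = 17.69400 / 10 = 1.76940
Sum of squared deviations: (−0.12740)² + (−0.29440)² + (+0.27260)² + (−0.25040)² + (+0.29260)² + (+0.32660)² + (−0.56740)² + (+0.09260)² + (+0.02160)² + (+0.23360)² = 0.81775
Variance = 0.81775 / 9 = 0.09086
SE* = √0.09086

SE* = 0.3014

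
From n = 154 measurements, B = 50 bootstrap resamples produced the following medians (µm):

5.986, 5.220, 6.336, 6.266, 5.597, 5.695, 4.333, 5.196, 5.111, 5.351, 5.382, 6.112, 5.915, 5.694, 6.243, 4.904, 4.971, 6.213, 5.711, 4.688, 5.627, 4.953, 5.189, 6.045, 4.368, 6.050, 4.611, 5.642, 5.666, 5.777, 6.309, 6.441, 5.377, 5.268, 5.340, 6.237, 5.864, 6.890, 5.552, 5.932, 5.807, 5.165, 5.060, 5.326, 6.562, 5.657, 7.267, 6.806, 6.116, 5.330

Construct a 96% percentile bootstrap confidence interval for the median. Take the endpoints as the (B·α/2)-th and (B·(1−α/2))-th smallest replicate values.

Sorted replicates: 4.333, 4.368, 4.611, 4.688, 4.904, 4.953, 4.971, 5.060, 5.111, 5.165, 5.189, 5.196, 5.220, 5.268, 5.326, 5.330, 5.340, 5.351, 5.377, 5.382, 5.552, 5.597, 5.627, 5.642, 5.657, 5.666, 5.694, 5.695, 5.711, 5.777, 5.807, 5.864, 5.915, 5.932, 5.986, 6.045, 6.050, 6.112, 6.116, 6.213, 6.237, 6.243, 6.266, 6.309, 6.336, 6.441, 6.562, 6.806, 6.890, 7.267
α = 0.04; lower rank = 50 × 0.020 = 1; upper rank = 50 × 0.980 = 49.
The 1st smallest replicate is 4.333; the 49th is 6.890.

(4.333, 6.890)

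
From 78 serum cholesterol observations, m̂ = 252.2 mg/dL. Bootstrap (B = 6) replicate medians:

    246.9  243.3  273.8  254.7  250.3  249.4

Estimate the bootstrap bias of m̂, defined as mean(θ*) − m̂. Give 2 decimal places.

mean(θ*) = (246.9 + 243.3 + 273.8 + 254.7 + 250.3 + 249.4) / 6 = 253.067
bias = 253.067 − 252.2

bias = +0.87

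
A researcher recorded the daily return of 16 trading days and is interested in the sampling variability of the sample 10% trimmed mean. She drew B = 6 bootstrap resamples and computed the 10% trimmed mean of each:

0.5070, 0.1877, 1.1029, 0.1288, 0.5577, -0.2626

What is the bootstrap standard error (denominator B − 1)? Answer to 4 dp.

SE* = 0.4653

Bootstrap SE is the standard deviation of the 6 replicate 10% trimmed means.
Mean of replicates: (0.5070 + 0.1877 + 1.1029 + 0.1288 + 0.5577 + (-0.2626)) / 6 = 2.22150 / 6 = 0.37025
Sum of squared deviations: (+0.13675)² + (−0.18255)² + (+0.73265)² + (−0.24145)² + (+0.18745)² + (−0.63285)² = 1.08274
Variance = 1.08274 / 5 = 0.21655
SE* = √0.21655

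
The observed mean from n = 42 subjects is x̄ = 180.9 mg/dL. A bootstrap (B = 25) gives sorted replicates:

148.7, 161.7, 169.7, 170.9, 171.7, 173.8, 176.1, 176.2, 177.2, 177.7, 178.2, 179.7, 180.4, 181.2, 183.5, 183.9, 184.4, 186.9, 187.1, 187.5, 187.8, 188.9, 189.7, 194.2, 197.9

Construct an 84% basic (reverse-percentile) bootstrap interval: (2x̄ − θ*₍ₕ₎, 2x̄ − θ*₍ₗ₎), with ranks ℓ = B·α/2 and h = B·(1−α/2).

Percentile endpoints at ranks 2 and 23: θ*₍2₎ = 161.7, θ*₍23₎ = 189.7.
Basic interval reflects these around x̄:
  lower = 2 × 180.9 − 189.7 = 172.1
  upper = 2 × 180.9 − 161.7 = 200.1

(172.1, 200.1)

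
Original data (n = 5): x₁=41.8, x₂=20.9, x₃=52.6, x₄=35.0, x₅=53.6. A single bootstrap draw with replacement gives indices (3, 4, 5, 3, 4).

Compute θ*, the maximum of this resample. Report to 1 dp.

θ* = 53.6

Resample values: 52.6, 35.0, 53.6, 52.6, 35.0.
Maximum = 53.6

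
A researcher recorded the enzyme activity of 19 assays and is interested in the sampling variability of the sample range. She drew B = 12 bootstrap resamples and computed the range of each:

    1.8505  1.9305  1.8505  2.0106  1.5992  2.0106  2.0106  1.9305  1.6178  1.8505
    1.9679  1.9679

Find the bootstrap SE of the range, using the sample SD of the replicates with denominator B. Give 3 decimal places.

SE* = 0.136

Bootstrap SE is the standard deviation of the 12 replicate ranges.
Mean of replicates: (1.8505 + 1.9305 + 1.8505 + 2.0106 + 1.5992 + 2.0106 + 2.0106 + 1.9305 + 1.6178 + 1.8505 + 1.9679 + 1.9679) / 12 = 22.59710 / 12 = 1.88309
Sum of squared deviations: (−0.03259)² + (+0.04741)² + (−0.03259)² + (+0.12751)² + (−0.28389)² + (+0.12751)² + (+0.12751)² + (+0.04741)² + (−0.26529)² + (−0.03259)² + (+0.08481)² + (+0.08481)² = 0.22182
Variance = 0.22182 / 12 = 0.01848
SE* = √0.01848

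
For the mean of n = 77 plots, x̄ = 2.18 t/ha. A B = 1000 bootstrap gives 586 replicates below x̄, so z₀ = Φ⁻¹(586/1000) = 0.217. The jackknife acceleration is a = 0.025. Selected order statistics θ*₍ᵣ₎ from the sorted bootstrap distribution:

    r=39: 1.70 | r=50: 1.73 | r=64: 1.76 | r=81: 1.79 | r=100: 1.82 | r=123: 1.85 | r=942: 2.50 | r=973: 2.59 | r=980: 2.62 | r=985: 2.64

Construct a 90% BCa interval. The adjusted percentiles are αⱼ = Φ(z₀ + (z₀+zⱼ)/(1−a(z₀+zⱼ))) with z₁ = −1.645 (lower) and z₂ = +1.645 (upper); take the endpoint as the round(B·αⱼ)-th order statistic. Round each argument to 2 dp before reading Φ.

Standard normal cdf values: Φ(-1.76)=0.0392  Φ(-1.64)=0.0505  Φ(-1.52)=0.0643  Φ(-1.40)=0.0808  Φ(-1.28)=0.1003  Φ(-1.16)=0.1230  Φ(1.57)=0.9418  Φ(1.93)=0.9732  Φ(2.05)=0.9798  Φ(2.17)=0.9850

Lower: z₀ + z₁ = 0.217 + (-1.645) = -1.428; 1 − a(z₀+z₁) = 1 − (0.025)(-1.428) = 1.0357; argument = 0.217 + (-1.428)/1.0357 = -1.1618 → -1.16.
α₁ = Φ(-1.16) = 0.1230; rank = round(1000 × 0.1230) = 123; θ*₍123₎ = 1.85.
Upper: z₀ + z₂ = 1.862; 1 − a(z₀+z₂) = 0.9535; argument = 2.1699 → 2.17; α₂ = 0.9850; rank = 985; θ*₍985₎ = 2.64.

(1.85, 2.64)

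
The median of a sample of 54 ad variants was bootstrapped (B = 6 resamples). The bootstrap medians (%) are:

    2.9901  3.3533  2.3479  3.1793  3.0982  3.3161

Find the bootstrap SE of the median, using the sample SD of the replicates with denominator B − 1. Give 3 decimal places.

Bootstrap SE is the standard deviation of the 6 replicate medians.
Mean of replicates: (2.9901 + 3.3533 + 2.3479 + 3.1793 + 3.0982 + 3.3161) / 6 = 18.28490 / 6 = 3.04748
Sum of squared deviations: (−0.05738)² + (+0.30582)² + (−0.69958)² + (+0.13182)² + (+0.05072)² + (+0.26862)² = 0.67834
Variance = 0.67834 / 5 = 0.13567
SE* = √0.13567

SE* = 0.368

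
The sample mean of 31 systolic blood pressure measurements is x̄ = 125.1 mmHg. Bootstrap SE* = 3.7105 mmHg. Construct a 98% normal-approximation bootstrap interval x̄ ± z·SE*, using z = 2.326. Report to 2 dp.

(116.47, 133.73)

Margin = 2.326 × 3.7105 = 8.631
Interval: 125.1 ± 8.631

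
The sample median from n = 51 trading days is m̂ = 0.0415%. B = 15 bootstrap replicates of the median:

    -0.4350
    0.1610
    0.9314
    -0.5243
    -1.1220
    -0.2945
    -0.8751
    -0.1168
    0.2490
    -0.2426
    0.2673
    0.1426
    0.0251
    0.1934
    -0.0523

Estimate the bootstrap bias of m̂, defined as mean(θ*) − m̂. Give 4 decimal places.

mean(θ*) = ((-0.4350) + 0.1610 + 0.9314 + (-0.5243) + (-1.1220) + (-0.2945) + (-0.8751) + (-0.1168) + 0.2490 + (-0.2426) + 0.2673 + 0.1426 + 0.0251 + 0.1934 + (-0.0523)) / 15 = -0.11285
bias = -0.11285 − 0.0415

bias = −0.1544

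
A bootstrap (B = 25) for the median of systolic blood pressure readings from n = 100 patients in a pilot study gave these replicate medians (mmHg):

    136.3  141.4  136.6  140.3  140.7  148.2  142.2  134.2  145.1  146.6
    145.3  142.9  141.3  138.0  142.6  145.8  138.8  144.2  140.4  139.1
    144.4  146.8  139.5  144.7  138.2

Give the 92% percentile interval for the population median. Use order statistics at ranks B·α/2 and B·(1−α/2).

Sorted replicates: 134.2, 136.3, 136.6, 138.0, 138.2, 138.8, 139.1, 139.5, 140.3, 140.4, 140.7, 141.3, 141.4, 142.2, 142.6, 142.9, 144.2, 144.4, 144.7, 145.1, 145.3, 145.8, 146.6, 146.8, 148.2
α = 0.08; lower rank = 25 × 0.040 = 1; upper rank = 25 × 0.960 = 24.
The 1st smallest replicate is 134.2; the 24th is 146.8.

(134.2, 146.8)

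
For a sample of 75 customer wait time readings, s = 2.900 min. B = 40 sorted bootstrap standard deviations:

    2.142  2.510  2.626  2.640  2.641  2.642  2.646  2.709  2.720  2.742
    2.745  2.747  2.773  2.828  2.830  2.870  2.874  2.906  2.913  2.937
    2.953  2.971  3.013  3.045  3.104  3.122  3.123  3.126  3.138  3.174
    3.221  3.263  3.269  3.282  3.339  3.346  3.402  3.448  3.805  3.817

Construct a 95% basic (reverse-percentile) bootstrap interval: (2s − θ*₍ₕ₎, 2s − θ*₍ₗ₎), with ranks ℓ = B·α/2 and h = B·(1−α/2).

Percentile endpoints at ranks 1 and 39: θ*₍1₎ = 2.142, θ*₍39₎ = 3.805.
Basic interval reflects these around s:
  lower = 2 × 2.900 − 3.805 = 1.995
  upper = 2 × 2.900 − 2.142 = 3.658

(1.995, 3.658)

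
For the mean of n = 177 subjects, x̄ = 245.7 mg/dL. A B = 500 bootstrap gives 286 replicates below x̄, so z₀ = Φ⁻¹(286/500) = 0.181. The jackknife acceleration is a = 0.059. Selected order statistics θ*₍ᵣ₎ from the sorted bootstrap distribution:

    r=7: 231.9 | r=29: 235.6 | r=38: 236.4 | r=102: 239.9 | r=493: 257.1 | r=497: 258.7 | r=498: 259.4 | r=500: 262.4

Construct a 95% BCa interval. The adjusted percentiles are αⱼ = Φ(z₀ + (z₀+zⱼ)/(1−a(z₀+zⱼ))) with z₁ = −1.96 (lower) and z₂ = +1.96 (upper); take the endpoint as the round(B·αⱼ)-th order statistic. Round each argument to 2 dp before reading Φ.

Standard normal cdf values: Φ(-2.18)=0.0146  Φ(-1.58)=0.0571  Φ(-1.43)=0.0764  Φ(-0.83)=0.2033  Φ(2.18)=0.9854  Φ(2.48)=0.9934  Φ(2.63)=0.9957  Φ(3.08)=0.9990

(236.4, 259.4)

Lower: z₀ + z₁ = 0.181 + (-1.960) = -1.779; 1 − a(z₀+z₁) = 1 − (0.059)(-1.779) = 1.1050; argument = 0.181 + (-1.779)/1.1050 = -1.4290 → -1.43.
α₁ = Φ(-1.43) = 0.0764; rank = round(500 × 0.0764) = 38; θ*₍38₎ = 236.4.
Upper: z₀ + z₂ = 2.141; 1 − a(z₀+z₂) = 0.8737; argument = 2.6316 → 2.63; α₂ = 0.9957; rank = 498; θ*₍498₎ = 259.4.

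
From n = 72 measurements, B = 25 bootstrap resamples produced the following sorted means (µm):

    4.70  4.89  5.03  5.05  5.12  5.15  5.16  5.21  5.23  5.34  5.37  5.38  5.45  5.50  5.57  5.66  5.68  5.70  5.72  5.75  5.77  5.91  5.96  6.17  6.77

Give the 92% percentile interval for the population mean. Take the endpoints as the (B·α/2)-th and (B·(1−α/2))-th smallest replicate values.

(4.70, 6.17)

α = 0.08; lower rank = 25 × 0.040 = 1; upper rank = 25 × 0.960 = 24.
The 1st smallest replicate is 4.70; the 24th is 6.17.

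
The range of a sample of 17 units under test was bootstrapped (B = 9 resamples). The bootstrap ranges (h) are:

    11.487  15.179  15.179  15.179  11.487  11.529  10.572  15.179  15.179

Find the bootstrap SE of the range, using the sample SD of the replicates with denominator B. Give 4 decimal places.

Bootstrap SE is the standard deviation of the 9 replicate ranges.
Mean of replicates: (11.487 + 15.179 + 15.179 + 15.179 + 11.487 + 11.529 + 10.572 + 15.179 + 15.179) / 9 = 120.97000 / 9 = 13.44111
Sum of squared deviations: (−1.95411)² + (+1.73789)² + (+1.73789)² + (+1.73789)² + (−1.95411)² + (−1.91211)² + (−2.86911)² + (+1.73789)² + (+1.73789)² = 34.62636
Variance = 34.62636 / 9 = 3.84737
SE* = √3.84737

SE* = 1.9615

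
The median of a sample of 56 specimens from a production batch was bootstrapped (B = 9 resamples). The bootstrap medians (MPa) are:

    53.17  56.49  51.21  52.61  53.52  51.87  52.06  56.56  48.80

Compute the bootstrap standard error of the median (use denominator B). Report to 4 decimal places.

SE* = 2.3155

Bootstrap SE is the standard deviation of the 9 replicate medians.
Mean of replicates: (53.17 + 56.49 + 51.21 + 52.61 + 53.52 + 51.87 + 52.06 + 56.56 + 48.80) / 9 = 476.29000 / 9 = 52.92111
Sum of squared deviations: (+0.24889)² + (+3.56889)² + (−1.71111)² + (−0.31111)² + (+0.59889)² + (−1.05111)² + (−0.86111)² + (+3.63889)² + (−4.12111)² = 48.25369
Variance = 48.25369 / 9 = 5.36152
SE* = √5.36152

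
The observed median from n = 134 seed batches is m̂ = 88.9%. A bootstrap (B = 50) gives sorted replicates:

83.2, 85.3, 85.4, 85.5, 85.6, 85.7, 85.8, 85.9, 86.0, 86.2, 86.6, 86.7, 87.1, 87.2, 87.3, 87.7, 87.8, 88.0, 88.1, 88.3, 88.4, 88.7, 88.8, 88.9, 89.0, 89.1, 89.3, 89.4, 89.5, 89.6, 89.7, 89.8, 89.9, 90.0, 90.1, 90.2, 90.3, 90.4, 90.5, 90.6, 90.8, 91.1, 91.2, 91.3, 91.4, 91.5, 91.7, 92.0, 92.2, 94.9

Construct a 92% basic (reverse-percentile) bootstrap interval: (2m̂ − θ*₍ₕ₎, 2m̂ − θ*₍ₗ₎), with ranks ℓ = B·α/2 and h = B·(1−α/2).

(85.8, 92.5)

Percentile endpoints at ranks 2 and 48: θ*₍2₎ = 85.3, θ*₍48₎ = 92.0.
Basic interval reflects these around m̂:
  lower = 2 × 88.9 − 92.0 = 85.8
  upper = 2 × 88.9 − 85.3 = 92.5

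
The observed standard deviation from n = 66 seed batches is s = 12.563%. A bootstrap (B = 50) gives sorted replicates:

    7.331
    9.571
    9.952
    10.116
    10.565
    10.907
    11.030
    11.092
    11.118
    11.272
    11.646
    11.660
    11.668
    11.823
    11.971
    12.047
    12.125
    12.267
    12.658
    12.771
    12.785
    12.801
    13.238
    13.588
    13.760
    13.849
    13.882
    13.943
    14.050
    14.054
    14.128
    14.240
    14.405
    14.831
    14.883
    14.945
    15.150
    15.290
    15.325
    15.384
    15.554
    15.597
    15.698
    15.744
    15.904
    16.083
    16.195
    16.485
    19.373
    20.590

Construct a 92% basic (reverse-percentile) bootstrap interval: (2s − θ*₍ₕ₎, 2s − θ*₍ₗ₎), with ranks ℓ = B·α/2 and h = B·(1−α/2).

(8.641, 15.555)

Percentile endpoints at ranks 2 and 48: θ*₍2₎ = 9.571, θ*₍48₎ = 16.485.
Basic interval reflects these around s:
  lower = 2 × 12.563 − 16.485 = 8.641
  upper = 2 × 12.563 − 9.571 = 15.555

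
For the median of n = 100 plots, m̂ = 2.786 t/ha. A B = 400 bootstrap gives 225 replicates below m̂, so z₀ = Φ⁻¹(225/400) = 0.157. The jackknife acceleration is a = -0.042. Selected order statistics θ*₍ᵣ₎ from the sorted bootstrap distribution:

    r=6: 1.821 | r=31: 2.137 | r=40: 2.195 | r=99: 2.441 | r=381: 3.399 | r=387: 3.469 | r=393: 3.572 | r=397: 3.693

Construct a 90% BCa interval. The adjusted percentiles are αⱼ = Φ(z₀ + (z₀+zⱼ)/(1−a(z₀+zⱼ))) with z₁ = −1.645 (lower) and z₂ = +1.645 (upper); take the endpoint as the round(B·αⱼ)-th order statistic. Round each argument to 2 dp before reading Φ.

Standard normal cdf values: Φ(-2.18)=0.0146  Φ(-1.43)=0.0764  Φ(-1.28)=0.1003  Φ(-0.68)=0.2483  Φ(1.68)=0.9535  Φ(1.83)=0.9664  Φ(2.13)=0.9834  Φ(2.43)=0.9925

Lower: z₀ + z₁ = 0.157 + (-1.645) = -1.488; 1 − a(z₀+z₁) = 1 − (-0.042)(-1.488) = 0.9375; argument = 0.157 + (-1.488)/0.9375 = -1.4302 → -1.43.
α₁ = Φ(-1.43) = 0.0764; rank = round(400 × 0.0764) = 31; θ*₍31₎ = 2.137.
Upper: z₀ + z₂ = 1.802; 1 − a(z₀+z₂) = 1.0757; argument = 1.8322 → 1.83; α₂ = 0.9664; rank = 387; θ*₍387₎ = 3.469.

(2.137, 3.469)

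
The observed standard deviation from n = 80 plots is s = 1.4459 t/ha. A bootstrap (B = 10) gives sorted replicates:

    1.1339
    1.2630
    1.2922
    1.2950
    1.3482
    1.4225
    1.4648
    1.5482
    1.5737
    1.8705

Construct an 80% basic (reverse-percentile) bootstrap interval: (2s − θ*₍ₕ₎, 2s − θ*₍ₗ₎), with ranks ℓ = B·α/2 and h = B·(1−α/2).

(1.3181, 1.7579)

Percentile endpoints at ranks 1 and 9: θ*₍1₎ = 1.1339, θ*₍9₎ = 1.5737.
Basic interval reflects these around s:
  lower = 2 × 1.4459 − 1.5737 = 1.3181
  upper = 2 × 1.4459 − 1.1339 = 1.7579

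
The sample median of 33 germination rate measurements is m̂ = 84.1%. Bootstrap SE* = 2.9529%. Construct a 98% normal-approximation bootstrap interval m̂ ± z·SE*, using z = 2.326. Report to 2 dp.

(77.23, 90.97)

Margin = 2.326 × 2.9529 = 6.868
Interval: 84.1 ± 6.868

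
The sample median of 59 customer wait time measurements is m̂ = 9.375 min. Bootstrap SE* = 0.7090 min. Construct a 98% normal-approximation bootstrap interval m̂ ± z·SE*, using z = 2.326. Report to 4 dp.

Margin = 2.326 × 0.7090 = 1.64913
Interval: 9.375 ± 1.64913

(7.7259, 11.0241)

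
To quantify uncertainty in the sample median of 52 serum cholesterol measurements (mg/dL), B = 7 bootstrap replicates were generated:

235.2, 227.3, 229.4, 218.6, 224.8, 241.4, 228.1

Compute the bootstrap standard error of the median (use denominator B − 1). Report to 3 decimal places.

SE* = 7.319

Bootstrap SE is the standard deviation of the 7 replicate medians.
Mean of replicates: (235.2 + 227.3 + 229.4 + 218.6 + 224.8 + 241.4 + 228.1) / 7 = 1604.8000 / 7 = 229.2571
Sum of squared deviations: (+5.9429)² + (−1.9571)² + (+0.1429)² + (−10.6571)² + (−4.4571)² + (+12.1429)² + (−1.1571)² = 321.3971
Variance = 321.3971 / 6 = 53.5662
SE* = √53.5662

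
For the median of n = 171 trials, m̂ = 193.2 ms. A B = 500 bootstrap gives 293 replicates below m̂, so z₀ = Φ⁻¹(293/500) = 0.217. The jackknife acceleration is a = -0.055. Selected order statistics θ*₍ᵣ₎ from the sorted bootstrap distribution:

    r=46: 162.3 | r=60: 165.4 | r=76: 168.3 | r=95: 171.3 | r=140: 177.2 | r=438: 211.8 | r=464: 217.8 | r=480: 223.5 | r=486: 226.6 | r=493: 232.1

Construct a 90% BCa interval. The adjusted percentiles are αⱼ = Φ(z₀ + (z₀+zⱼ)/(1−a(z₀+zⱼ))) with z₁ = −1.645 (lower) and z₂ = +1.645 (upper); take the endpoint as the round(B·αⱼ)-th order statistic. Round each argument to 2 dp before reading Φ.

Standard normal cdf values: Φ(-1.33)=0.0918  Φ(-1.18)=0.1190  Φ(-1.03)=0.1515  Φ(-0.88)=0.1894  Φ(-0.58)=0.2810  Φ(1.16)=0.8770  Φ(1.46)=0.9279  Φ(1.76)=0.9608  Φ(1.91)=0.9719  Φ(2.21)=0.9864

Lower: z₀ + z₁ = 0.217 + (-1.645) = -1.428; 1 − a(z₀+z₁) = 1 − (-0.055)(-1.428) = 0.9215; argument = 0.217 + (-1.428)/0.9215 = -1.3327 → -1.33.
α₁ = Φ(-1.33) = 0.0918; rank = round(500 × 0.0918) = 46; θ*₍46₎ = 162.3.
Upper: z₀ + z₂ = 1.862; 1 − a(z₀+z₂) = 1.1024; argument = 1.9060 → 1.91; α₂ = 0.9719; rank = 486; θ*₍486₎ = 226.6.

(162.3, 226.6)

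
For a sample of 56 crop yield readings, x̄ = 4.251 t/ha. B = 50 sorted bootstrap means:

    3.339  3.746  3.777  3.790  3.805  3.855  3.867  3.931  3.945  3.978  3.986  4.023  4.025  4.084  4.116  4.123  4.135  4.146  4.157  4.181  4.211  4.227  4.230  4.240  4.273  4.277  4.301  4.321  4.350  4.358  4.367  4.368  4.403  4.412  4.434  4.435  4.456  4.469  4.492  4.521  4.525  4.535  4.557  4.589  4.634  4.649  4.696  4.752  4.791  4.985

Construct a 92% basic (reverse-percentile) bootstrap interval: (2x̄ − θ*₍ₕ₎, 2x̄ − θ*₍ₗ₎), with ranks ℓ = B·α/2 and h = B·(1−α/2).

(3.750, 4.756)

Percentile endpoints at ranks 2 and 48: θ*₍2₎ = 3.746, θ*₍48₎ = 4.752.
Basic interval reflects these around x̄:
  lower = 2 × 4.251 − 4.752 = 3.750
  upper = 2 × 4.251 − 3.746 = 4.756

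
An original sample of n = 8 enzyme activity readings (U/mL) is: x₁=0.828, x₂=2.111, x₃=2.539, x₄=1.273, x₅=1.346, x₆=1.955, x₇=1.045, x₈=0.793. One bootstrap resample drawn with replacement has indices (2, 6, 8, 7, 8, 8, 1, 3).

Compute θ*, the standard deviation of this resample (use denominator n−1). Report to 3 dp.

θ* = 0.723

Resample values: 2.111, 1.955, 0.793, 1.045, 0.793, 0.793, 0.828, 2.539.
Mean = 1.3571; sum of squared deviations = 3.6547
s² = 3.6547 / 7 = 0.5221
s = √0.5221 = 0.723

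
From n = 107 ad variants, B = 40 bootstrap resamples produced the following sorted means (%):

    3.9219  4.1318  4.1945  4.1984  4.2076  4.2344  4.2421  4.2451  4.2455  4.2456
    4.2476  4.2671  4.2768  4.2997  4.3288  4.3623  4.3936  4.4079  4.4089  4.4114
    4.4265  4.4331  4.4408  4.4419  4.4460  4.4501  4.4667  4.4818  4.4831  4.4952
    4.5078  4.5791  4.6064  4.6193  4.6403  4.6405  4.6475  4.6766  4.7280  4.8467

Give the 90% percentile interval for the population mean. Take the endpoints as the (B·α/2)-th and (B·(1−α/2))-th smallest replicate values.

α = 0.10; lower rank = 40 × 0.050 = 2; upper rank = 40 × 0.950 = 38.
The 2nd smallest replicate is 4.1318; the 38th is 4.6766.

(4.1318, 4.6766)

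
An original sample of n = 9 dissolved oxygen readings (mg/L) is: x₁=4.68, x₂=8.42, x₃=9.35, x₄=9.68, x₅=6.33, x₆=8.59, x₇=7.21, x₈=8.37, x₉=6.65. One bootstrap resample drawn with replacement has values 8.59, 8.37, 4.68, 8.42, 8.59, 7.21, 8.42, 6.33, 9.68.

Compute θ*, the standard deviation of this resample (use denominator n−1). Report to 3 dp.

θ* = 1.505

Mean = 7.8100; sum of squared deviations = 18.1188
s² = 18.1188 / 8 = 2.2649
s = √2.2649 = 1.505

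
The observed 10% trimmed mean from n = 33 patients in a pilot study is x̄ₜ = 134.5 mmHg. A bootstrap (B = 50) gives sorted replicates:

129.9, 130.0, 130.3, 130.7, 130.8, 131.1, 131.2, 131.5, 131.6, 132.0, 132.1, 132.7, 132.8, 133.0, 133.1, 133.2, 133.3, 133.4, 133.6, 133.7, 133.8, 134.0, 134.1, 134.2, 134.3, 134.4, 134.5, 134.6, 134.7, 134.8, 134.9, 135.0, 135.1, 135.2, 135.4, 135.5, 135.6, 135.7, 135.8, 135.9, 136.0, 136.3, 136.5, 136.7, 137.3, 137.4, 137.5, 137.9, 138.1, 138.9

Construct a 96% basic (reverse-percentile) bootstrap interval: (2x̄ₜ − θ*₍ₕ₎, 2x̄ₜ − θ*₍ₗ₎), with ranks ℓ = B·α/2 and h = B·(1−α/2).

Percentile endpoints at ranks 1 and 49: θ*₍1₎ = 129.9, θ*₍49₎ = 138.1.
Basic interval reflects these around x̄ₜ:
  lower = 2 × 134.5 − 138.1 = 130.9
  upper = 2 × 134.5 − 129.9 = 139.1

(130.9, 139.1)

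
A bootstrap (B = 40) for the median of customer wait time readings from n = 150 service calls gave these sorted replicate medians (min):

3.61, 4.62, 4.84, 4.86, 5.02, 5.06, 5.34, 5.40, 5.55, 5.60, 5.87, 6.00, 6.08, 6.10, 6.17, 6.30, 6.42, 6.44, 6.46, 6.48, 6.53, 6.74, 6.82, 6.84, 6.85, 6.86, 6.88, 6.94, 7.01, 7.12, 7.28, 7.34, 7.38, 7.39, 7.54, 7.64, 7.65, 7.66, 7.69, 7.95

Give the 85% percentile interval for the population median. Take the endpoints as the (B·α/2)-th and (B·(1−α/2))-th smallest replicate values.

(4.84, 7.65)

α = 0.15; lower rank = 40 × 0.075 = 3; upper rank = 40 × 0.925 = 37.
The 3rd smallest replicate is 4.84; the 37th is 7.65.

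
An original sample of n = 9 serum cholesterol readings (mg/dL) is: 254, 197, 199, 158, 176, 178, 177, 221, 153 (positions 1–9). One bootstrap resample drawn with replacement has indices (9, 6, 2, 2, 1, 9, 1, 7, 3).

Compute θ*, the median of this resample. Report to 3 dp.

θ* = 197.000

Resample values: 153, 178, 197, 197, 254, 153, 254, 177, 199.
Sorted: 153, 153, 177, 178, 197, 197, 199, 254, 254
Median = middle value = 197.000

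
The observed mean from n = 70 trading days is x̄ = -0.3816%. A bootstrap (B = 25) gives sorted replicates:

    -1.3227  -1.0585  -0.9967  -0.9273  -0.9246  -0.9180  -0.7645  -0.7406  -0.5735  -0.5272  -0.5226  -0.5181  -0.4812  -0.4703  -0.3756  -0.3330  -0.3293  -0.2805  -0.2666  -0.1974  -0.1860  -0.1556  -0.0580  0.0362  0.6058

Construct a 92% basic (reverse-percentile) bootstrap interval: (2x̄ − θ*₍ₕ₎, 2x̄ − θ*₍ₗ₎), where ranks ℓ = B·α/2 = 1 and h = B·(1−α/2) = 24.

(-0.7994, 0.5595)

Percentile endpoints at ranks 1 and 24: θ*₍1₎ = -1.3227, θ*₍24₎ = 0.0362.
Basic interval reflects these around x̄:
  lower = 2 × -0.3816 − 0.0362 = -0.7994
  upper = 2 × -0.3816 − -1.3227 = 0.5595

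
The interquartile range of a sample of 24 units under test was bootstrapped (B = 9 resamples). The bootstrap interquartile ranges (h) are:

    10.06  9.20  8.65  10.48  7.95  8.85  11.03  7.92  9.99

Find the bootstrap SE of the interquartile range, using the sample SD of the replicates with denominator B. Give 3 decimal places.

SE* = 1.042

Bootstrap SE is the standard deviation of the 9 replicate interquartile ranges.
Mean of replicates: (10.06 + 9.20 + 8.65 + 10.48 + 7.95 + 8.85 + 11.03 + 7.92 + 9.99) / 9 = 84.1300 / 9 = 9.3478
Sum of squared deviations: (+0.7122)² + (−0.1478)² + (−0.6978)² + (+1.1322)² + (−1.3978)² + (−0.4978)² + (+1.6822)² + (−1.4278)² + (+0.6422)² = 9.7804
Variance = 9.7804 / 9 = 1.0867
SE* = √1.0867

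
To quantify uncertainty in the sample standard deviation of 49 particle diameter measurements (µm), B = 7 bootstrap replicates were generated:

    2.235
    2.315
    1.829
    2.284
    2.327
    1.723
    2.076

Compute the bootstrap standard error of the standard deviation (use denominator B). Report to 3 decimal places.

Bootstrap SE is the standard deviation of the 7 replicate standard deviations.
Mean of replicates: (2.235 + 2.315 + 1.829 + 2.284 + 2.327 + 1.723 + 2.076) / 7 = 14.7890 / 7 = 2.1127
Sum of squared deviations: (+0.1223)² + (+0.2023)² + (−0.2837)² + (+0.1713)² + (+0.2143)² + (−0.3897)² + (−0.0367)² = 0.3648
Variance = 0.3648 / 7 = 0.0521
SE* = √0.0521

SE* = 0.228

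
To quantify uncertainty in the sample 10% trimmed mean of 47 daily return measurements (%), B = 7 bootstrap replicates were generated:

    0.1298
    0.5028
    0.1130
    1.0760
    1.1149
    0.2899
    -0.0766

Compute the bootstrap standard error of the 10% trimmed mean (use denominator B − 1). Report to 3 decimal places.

SE* = 0.475

Bootstrap SE is the standard deviation of the 7 replicate 10% trimmed means.
Mean of replicates: (0.1298 + 0.5028 + 0.1130 + 1.0760 + 1.1149 + 0.2899 + (-0.0766)) / 7 = 3.14980 / 7 = 0.44997
Sum of squared deviations: (−0.32017)² + (+0.05283)² + (−0.33697)² + (+0.62603)² + (+0.66493)² + (−0.16007)² + (−0.52657)² = 1.35579
Variance = 1.35579 / 6 = 0.22597
SE* = √0.22597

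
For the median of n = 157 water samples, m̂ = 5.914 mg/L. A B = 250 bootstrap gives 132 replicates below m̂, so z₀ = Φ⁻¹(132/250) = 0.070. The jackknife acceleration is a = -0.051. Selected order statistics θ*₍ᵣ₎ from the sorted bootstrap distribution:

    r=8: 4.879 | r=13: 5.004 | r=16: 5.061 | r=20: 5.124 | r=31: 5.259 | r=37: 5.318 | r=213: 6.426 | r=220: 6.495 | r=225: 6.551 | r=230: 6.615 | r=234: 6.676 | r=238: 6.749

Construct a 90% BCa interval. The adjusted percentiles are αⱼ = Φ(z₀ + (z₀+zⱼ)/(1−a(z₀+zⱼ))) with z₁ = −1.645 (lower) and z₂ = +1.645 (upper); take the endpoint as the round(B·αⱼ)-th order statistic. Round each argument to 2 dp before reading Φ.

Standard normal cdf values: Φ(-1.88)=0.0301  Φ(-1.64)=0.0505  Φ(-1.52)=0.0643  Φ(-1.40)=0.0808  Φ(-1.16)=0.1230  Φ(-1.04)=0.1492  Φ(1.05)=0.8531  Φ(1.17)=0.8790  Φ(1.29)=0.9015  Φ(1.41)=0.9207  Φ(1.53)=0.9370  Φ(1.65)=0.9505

Lower: z₀ + z₁ = 0.070 + (-1.645) = -1.575; 1 − a(z₀+z₁) = 1 − (-0.051)(-1.575) = 0.9197; argument = 0.070 + (-1.575)/0.9197 = -1.6426 → -1.64.
α₁ = Φ(-1.64) = 0.0505; rank = round(250 × 0.0505) = 13; θ*₍13₎ = 5.004.
Upper: z₀ + z₂ = 1.715; 1 − a(z₀+z₂) = 1.0875; argument = 1.6471 → 1.65; α₂ = 0.9505; rank = 238; θ*₍238₎ = 6.749.

(5.004, 6.749)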